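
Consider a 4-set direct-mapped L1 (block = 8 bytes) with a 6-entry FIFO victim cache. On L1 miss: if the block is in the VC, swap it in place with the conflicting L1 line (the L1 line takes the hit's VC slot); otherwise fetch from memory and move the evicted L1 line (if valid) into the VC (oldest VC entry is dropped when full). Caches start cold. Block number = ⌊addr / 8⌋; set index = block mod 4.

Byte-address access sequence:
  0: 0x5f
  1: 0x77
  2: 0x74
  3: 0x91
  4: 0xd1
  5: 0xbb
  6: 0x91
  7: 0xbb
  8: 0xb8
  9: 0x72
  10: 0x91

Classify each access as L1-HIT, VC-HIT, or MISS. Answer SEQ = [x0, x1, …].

SEQ = [MISS, MISS, L1-HIT, MISS, MISS, MISS, VC-HIT, L1-HIT, L1-HIT, VC-HIT, VC-HIT]

#0 0x5f→b11/s3 MISS; vc=[]
#1 0x77→b14/s2 MISS; vc=[]
#2 0x74→b14/s2 L1-HIT; vc=[]
#3 0x91→b18/s2 MISS; vc=[14]
#4 0xd1→b26/s2 MISS; vc=[14,18]
#5 0xbb→b23/s3 MISS; vc=[14,18,11]
#6 0x91→b18/s2 VC-HIT; vc=[14,26,11]
#7 0xbb→b23/s3 L1-HIT; vc=[14,26,11]
#8 0xb8→b23/s3 L1-HIT; vc=[14,26,11]
#9 0x72→b14/s2 VC-HIT; vc=[18,26,11]
#10 0x91→b18/s2 VC-HIT; vc=[14,26,11]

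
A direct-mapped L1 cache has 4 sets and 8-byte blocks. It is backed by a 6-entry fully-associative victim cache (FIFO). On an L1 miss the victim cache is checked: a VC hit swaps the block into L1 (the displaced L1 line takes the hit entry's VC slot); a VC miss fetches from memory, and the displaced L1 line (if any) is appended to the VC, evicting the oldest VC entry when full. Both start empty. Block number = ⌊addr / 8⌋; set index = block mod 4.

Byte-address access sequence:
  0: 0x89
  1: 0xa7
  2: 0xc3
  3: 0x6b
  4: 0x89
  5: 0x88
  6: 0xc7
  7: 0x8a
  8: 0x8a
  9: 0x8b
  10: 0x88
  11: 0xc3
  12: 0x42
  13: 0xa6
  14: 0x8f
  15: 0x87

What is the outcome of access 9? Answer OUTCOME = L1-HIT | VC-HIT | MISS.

  [0] addr=0x89 blk=17 s=1: MISS | VC []
  [1] addr=0xa7 blk=20 s=0: MISS | VC []
  [2] addr=0xc3 blk=24 s=0: MISS | VC [20]
  [3] addr=0x6b blk=13 s=1: MISS | VC [20, 17]
  [4] addr=0x89 blk=17 s=1: VC-HIT | VC [20, 13]
  [5] addr=0x88 blk=17 s=1: L1-HIT | VC [20, 13]
  [6] addr=0xc7 blk=24 s=0: L1-HIT | VC [20, 13]
  [7] addr=0x8a blk=17 s=1: L1-HIT | VC [20, 13]
  [8] addr=0x8a blk=17 s=1: L1-HIT | VC [20, 13]
  [9] addr=0x8b blk=17 s=1: L1-HIT | VC [20, 13]
  [10] addr=0x88 blk=17 s=1: L1-HIT | VC [20, 13]
  [11] addr=0xc3 blk=24 s=0: L1-HIT | VC [20, 13]
  [12] addr=0x42 blk=8 s=0: MISS | VC [20, 13, 24]
  [13] addr=0xa6 blk=20 s=0: VC-HIT | VC [8, 13, 24]
  [14] addr=0x8f blk=17 s=1: L1-HIT | VC [8, 13, 24]
  [15] addr=0x87 blk=16 s=0: MISS | VC [8, 13, 24, 20]

OUTCOME = L1-HIT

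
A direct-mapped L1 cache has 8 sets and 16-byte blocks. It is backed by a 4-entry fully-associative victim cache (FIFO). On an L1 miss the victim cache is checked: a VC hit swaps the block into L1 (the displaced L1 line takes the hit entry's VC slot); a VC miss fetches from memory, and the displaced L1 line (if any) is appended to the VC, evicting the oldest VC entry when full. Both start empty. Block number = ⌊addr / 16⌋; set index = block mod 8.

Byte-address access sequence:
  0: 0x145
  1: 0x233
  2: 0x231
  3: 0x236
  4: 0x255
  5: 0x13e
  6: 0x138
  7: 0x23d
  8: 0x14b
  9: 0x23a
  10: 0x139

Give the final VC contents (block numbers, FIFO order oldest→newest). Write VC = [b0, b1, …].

VC = [35]

  [0] addr=0x145 blk=20 s=4: MISS | VC []
  [1] addr=0x233 blk=35 s=3: MISS | VC []
  [2] addr=0x231 blk=35 s=3: L1-HIT | VC []
  [3] addr=0x236 blk=35 s=3: L1-HIT | VC []
  [4] addr=0x255 blk=37 s=5: MISS | VC []
  [5] addr=0x13e blk=19 s=3: MISS | VC [35]
  [6] addr=0x138 blk=19 s=3: L1-HIT | VC [35]
  [7] addr=0x23d blk=35 s=3: VC-HIT | VC [19]
  [8] addr=0x14b blk=20 s=4: L1-HIT | VC [19]
  [9] addr=0x23a blk=35 s=3: L1-HIT | VC [19]
  [10] addr=0x139 blk=19 s=3: VC-HIT | VC [35]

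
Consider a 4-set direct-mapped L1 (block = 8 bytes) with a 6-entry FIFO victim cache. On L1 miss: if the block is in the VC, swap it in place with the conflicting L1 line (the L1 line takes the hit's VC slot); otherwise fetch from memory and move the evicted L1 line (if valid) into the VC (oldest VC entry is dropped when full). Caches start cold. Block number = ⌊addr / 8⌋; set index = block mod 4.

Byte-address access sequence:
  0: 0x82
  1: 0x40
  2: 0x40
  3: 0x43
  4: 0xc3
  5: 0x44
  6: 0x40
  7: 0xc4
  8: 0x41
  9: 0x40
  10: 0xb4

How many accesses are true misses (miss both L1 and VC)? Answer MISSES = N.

MISSES = 4

  [0] addr=0x82 blk=16 s=0: MISS | VC []
  [1] addr=0x40 blk=8 s=0: MISS | VC [16]
  [2] addr=0x40 blk=8 s=0: L1-HIT | VC [16]
  [3] addr=0x43 blk=8 s=0: L1-HIT | VC [16]
  [4] addr=0xc3 blk=24 s=0: MISS | VC [16, 8]
  [5] addr=0x44 blk=8 s=0: VC-HIT | VC [16, 24]
  [6] addr=0x40 blk=8 s=0: L1-HIT | VC [16, 24]
  [7] addr=0xc4 blk=24 s=0: VC-HIT | VC [16, 8]
  [8] addr=0x41 blk=8 s=0: VC-HIT | VC [16, 24]
  [9] addr=0x40 blk=8 s=0: L1-HIT | VC [16, 24]
  [10] addr=0xb4 blk=22 s=2: MISS | VC [16, 24]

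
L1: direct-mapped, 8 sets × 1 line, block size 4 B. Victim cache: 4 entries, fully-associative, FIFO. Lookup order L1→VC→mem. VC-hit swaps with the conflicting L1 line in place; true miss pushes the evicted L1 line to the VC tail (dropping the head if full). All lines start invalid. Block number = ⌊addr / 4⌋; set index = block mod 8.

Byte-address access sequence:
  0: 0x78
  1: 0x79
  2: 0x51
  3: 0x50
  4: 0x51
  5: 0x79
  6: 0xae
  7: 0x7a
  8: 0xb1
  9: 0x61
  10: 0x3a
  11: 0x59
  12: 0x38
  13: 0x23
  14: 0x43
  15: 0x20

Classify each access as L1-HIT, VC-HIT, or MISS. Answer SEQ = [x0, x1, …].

SEQ = [MISS, L1-HIT, MISS, L1-HIT, L1-HIT, L1-HIT, MISS, L1-HIT, MISS, MISS, MISS, MISS, VC-HIT, MISS, MISS, VC-HIT]

#0 0x78→b30/s6 MISS; vc=[]
#1 0x79→b30/s6 L1-HIT; vc=[]
#2 0x51→b20/s4 MISS; vc=[]
#3 0x50→b20/s4 L1-HIT; vc=[]
#4 0x51→b20/s4 L1-HIT; vc=[]
#5 0x79→b30/s6 L1-HIT; vc=[]
#6 0xae→b43/s3 MISS; vc=[]
#7 0x7a→b30/s6 L1-HIT; vc=[]
#8 0xb1→b44/s4 MISS; vc=[20]
#9 0x61→b24/s0 MISS; vc=[20]
#10 0x3a→b14/s6 MISS; vc=[20,30]
#11 0x59→b22/s6 MISS; vc=[20,30,14]
#12 0x38→b14/s6 VC-HIT; vc=[20,30,22]
#13 0x23→b8/s0 MISS; vc=[20,30,22,24]
#14 0x43→b16/s0 MISS; vc=[30,22,24,8]
#15 0x20→b8/s0 VC-HIT; vc=[30,22,24,16]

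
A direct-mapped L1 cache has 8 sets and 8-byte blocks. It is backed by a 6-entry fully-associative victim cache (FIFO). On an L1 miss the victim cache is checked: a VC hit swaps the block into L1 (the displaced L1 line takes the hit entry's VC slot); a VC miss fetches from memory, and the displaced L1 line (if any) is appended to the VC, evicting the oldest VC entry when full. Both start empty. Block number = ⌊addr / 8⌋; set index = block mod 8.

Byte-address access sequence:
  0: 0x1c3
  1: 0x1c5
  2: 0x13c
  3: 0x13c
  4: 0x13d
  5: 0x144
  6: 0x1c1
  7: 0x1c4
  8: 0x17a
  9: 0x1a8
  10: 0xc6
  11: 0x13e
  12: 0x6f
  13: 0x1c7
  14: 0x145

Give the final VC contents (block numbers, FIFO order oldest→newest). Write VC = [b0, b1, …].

  [0] addr=0x1c3 blk=56 s=0: MISS | VC []
  [1] addr=0x1c5 blk=56 s=0: L1-HIT | VC []
  [2] addr=0x13c blk=39 s=7: MISS | VC []
  [3] addr=0x13c blk=39 s=7: L1-HIT | VC []
  [4] addr=0x13d blk=39 s=7: L1-HIT | VC []
  [5] addr=0x144 blk=40 s=0: MISS | VC [56]
  [6] addr=0x1c1 blk=56 s=0: VC-HIT | VC [40]
  [7] addr=0x1c4 blk=56 s=0: L1-HIT | VC [40]
  [8] addr=0x17a blk=47 s=7: MISS | VC [40, 39]
  [9] addr=0x1a8 blk=53 s=5: MISS | VC [40, 39]
  [10] addr=0xc6 blk=24 s=0: MISS | VC [40, 39, 56]
  [11] addr=0x13e blk=39 s=7: VC-HIT | VC [40, 47, 56]
  [12] addr=0x6f blk=13 s=5: MISS | VC [40, 47, 56, 53]
  [13] addr=0x1c7 blk=56 s=0: VC-HIT | VC [40, 47, 24, 53]
  [14] addr=0x145 blk=40 s=0: VC-HIT | VC [56, 47, 24, 53]

VC = [56, 47, 24, 53]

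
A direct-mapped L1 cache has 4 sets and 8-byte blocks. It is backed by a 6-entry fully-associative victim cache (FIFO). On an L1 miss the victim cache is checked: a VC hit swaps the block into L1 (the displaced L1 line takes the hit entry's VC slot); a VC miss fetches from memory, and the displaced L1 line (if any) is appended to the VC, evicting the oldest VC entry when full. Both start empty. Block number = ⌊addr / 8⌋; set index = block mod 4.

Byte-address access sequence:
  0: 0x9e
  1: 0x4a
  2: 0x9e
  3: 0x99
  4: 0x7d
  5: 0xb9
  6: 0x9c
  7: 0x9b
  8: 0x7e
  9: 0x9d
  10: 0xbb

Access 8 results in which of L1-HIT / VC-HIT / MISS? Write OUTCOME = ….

0: 0x9e (blk 19, set 3) → MISS  vc=[]
1: 0x4a (blk 9, set 1) → MISS  vc=[]
2: 0x9e (blk 19, set 3) → L1-HIT  vc=[]
3: 0x99 (blk 19, set 3) → L1-HIT  vc=[]
4: 0x7d (blk 15, set 3) → MISS  vc=[19]
5: 0xb9 (blk 23, set 3) → MISS  vc=[19, 15]
6: 0x9c (blk 19, set 3) → VC-HIT  vc=[23, 15]
7: 0x9b (blk 19, set 3) → L1-HIT  vc=[23, 15]
8: 0x7e (blk 15, set 3) → VC-HIT  vc=[23, 19]
9: 0x9d (blk 19, set 3) → VC-HIT  vc=[23, 15]
10: 0xbb (blk 23, set 3) → VC-HIT  vc=[19, 15]

OUTCOME = VC-HIT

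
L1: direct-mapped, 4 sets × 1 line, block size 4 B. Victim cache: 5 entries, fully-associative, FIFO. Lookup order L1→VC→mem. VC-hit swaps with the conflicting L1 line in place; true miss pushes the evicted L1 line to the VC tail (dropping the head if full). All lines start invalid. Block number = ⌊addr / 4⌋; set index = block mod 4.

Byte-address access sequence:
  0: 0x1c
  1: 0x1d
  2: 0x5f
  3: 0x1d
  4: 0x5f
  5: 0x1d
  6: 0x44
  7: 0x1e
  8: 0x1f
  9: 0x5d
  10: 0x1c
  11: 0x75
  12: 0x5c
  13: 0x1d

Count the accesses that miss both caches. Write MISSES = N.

MISSES = 4

0: 0x1c (blk 7, set 3) → MISS  vc=[]
1: 0x1d (blk 7, set 3) → L1-HIT  vc=[]
2: 0x5f (blk 23, set 3) → MISS  vc=[7]
3: 0x1d (blk 7, set 3) → VC-HIT  vc=[23]
4: 0x5f (blk 23, set 3) → VC-HIT  vc=[7]
5: 0x1d (blk 7, set 3) → VC-HIT  vc=[23]
6: 0x44 (blk 17, set 1) → MISS  vc=[23]
7: 0x1e (blk 7, set 3) → L1-HIT  vc=[23]
8: 0x1f (blk 7, set 3) → L1-HIT  vc=[23]
9: 0x5d (blk 23, set 3) → VC-HIT  vc=[7]
10: 0x1c (blk 7, set 3) → VC-HIT  vc=[23]
11: 0x75 (blk 29, set 1) → MISS  vc=[23, 17]
12: 0x5c (blk 23, set 3) → VC-HIT  vc=[7, 17]
13: 0x1d (blk 7, set 3) → VC-HIT  vc=[23, 17]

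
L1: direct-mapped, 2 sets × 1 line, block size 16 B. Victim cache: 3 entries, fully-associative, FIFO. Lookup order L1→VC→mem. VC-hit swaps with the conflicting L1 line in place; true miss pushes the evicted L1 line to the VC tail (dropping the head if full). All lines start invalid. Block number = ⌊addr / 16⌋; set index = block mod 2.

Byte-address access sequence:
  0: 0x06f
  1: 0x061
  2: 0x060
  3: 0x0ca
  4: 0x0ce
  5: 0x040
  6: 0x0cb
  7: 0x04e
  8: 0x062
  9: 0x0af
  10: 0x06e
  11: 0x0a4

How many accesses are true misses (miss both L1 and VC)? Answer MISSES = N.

#0 0x6f→b6/s0 MISS; vc=[]
#1 0x61→b6/s0 L1-HIT; vc=[]
#2 0x60→b6/s0 L1-HIT; vc=[]
#3 0xca→b12/s0 MISS; vc=[6]
#4 0xce→b12/s0 L1-HIT; vc=[6]
#5 0x40→b4/s0 MISS; vc=[6,12]
#6 0xcb→b12/s0 VC-HIT; vc=[6,4]
#7 0x4e→b4/s0 VC-HIT; vc=[6,12]
#8 0x62→b6/s0 VC-HIT; vc=[4,12]
#9 0xaf→b10/s0 MISS; vc=[4,12,6]
#10 0x6e→b6/s0 VC-HIT; vc=[4,12,10]
#11 0xa4→b10/s0 VC-HIT; vc=[4,12,6]

MISSES = 4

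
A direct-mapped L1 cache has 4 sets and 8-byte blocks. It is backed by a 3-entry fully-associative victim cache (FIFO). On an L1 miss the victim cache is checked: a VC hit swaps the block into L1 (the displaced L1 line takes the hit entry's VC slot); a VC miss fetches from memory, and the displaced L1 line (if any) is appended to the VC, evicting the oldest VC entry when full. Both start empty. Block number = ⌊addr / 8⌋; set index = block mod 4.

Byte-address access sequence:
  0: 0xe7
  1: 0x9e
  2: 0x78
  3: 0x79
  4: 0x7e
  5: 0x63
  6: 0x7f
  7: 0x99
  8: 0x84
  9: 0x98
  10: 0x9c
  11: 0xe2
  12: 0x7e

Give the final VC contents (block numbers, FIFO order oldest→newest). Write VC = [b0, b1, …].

0: 0xe7 (blk 28, set 0) → MISS  vc=[]
1: 0x9e (blk 19, set 3) → MISS  vc=[]
2: 0x78 (blk 15, set 3) → MISS  vc=[19]
3: 0x79 (blk 15, set 3) → L1-HIT  vc=[19]
4: 0x7e (blk 15, set 3) → L1-HIT  vc=[19]
5: 0x63 (blk 12, set 0) → MISS  vc=[19, 28]
6: 0x7f (blk 15, set 3) → L1-HIT  vc=[19, 28]
7: 0x99 (blk 19, set 3) → VC-HIT  vc=[15, 28]
8: 0x84 (blk 16, set 0) → MISS  vc=[15, 28, 12]
9: 0x98 (blk 19, set 3) → L1-HIT  vc=[15, 28, 12]
10: 0x9c (blk 19, set 3) → L1-HIT  vc=[15, 28, 12]
11: 0xe2 (blk 28, set 0) → VC-HIT  vc=[15, 16, 12]
12: 0x7e (blk 15, set 3) → VC-HIT  vc=[19, 16, 12]

VC = [19, 16, 12]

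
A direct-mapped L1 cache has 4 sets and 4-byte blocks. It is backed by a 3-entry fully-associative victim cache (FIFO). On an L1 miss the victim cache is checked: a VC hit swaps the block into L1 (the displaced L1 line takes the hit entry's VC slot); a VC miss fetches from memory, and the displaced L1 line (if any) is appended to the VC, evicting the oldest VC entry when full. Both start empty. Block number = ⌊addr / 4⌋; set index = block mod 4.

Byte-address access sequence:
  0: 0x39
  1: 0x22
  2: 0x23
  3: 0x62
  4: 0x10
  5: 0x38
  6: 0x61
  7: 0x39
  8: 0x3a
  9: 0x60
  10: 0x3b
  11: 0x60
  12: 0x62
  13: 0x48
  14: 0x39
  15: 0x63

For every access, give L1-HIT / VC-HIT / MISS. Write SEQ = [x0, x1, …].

  [0] addr=0x39 blk=14 s=2: MISS | VC []
  [1] addr=0x22 blk=8 s=0: MISS | VC []
  [2] addr=0x23 blk=8 s=0: L1-HIT | VC []
  [3] addr=0x62 blk=24 s=0: MISS | VC [8]
  [4] addr=0x10 blk=4 s=0: MISS | VC [8, 24]
  [5] addr=0x38 blk=14 s=2: L1-HIT | VC [8, 24]
  [6] addr=0x61 blk=24 s=0: VC-HIT | VC [8, 4]
  [7] addr=0x39 blk=14 s=2: L1-HIT | VC [8, 4]
  [8] addr=0x3a blk=14 s=2: L1-HIT | VC [8, 4]
  [9] addr=0x60 blk=24 s=0: L1-HIT | VC [8, 4]
  [10] addr=0x3b blk=14 s=2: L1-HIT | VC [8, 4]
  [11] addr=0x60 blk=24 s=0: L1-HIT | VC [8, 4]
  [12] addr=0x62 blk=24 s=0: L1-HIT | VC [8, 4]
  [13] addr=0x48 blk=18 s=2: MISS | VC [8, 4, 14]
  [14] addr=0x39 blk=14 s=2: VC-HIT | VC [8, 4, 18]
  [15] addr=0x63 blk=24 s=0: L1-HIT | VC [8, 4, 18]

SEQ = [MISS, MISS, L1-HIT, MISS, MISS, L1-HIT, VC-HIT, L1-HIT, L1-HIT, L1-HIT, L1-HIT, L1-HIT, L1-HIT, MISS, VC-HIT, L1-HIT]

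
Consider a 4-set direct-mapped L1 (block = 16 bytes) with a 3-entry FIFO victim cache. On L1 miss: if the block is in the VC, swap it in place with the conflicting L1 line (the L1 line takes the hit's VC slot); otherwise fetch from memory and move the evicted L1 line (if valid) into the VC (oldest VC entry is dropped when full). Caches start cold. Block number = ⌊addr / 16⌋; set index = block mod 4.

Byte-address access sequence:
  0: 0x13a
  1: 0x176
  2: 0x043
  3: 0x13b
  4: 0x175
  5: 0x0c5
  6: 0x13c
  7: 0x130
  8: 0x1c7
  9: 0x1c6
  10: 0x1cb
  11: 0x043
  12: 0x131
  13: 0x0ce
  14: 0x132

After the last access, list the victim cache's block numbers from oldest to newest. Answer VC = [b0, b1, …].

VC = [23, 28, 4]

#0 0x13a→b19/s3 MISS; vc=[]
#1 0x176→b23/s3 MISS; vc=[19]
#2 0x43→b4/s0 MISS; vc=[19]
#3 0x13b→b19/s3 VC-HIT; vc=[23]
#4 0x175→b23/s3 VC-HIT; vc=[19]
#5 0xc5→b12/s0 MISS; vc=[19,4]
#6 0x13c→b19/s3 VC-HIT; vc=[23,4]
#7 0x130→b19/s3 L1-HIT; vc=[23,4]
#8 0x1c7→b28/s0 MISS; vc=[23,4,12]
#9 0x1c6→b28/s0 L1-HIT; vc=[23,4,12]
#10 0x1cb→b28/s0 L1-HIT; vc=[23,4,12]
#11 0x43→b4/s0 VC-HIT; vc=[23,28,12]
#12 0x131→b19/s3 L1-HIT; vc=[23,28,12]
#13 0xce→b12/s0 VC-HIT; vc=[23,28,4]
#14 0x132→b19/s3 L1-HIT; vc=[23,28,4]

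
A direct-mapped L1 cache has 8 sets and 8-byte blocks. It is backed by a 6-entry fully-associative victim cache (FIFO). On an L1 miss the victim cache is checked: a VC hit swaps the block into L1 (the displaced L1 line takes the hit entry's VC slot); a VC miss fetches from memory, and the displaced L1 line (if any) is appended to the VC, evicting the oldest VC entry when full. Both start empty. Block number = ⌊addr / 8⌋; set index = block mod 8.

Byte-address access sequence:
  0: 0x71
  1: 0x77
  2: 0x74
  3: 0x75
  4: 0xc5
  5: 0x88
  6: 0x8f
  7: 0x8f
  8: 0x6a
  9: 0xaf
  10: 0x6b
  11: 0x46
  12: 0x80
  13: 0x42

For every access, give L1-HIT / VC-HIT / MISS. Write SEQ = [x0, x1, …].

0: 0x71 (blk 14, set 6) → MISS  vc=[]
1: 0x77 (blk 14, set 6) → L1-HIT  vc=[]
2: 0x74 (blk 14, set 6) → L1-HIT  vc=[]
3: 0x75 (blk 14, set 6) → L1-HIT  vc=[]
4: 0xc5 (blk 24, set 0) → MISS  vc=[]
5: 0x88 (blk 17, set 1) → MISS  vc=[]
6: 0x8f (blk 17, set 1) → L1-HIT  vc=[]
7: 0x8f (blk 17, set 1) → L1-HIT  vc=[]
8: 0x6a (blk 13, set 5) → MISS  vc=[]
9: 0xaf (blk 21, set 5) → MISS  vc=[13]
10: 0x6b (blk 13, set 5) → VC-HIT  vc=[21]
11: 0x46 (blk 8, set 0) → MISS  vc=[21, 24]
12: 0x80 (blk 16, set 0) → MISS  vc=[21, 24, 8]
13: 0x42 (blk 8, set 0) → VC-HIT  vc=[21, 24, 16]

SEQ = [MISS, L1-HIT, L1-HIT, L1-HIT, MISS, MISS, L1-HIT, L1-HIT, MISS, MISS, VC-HIT, MISS, MISS, VC-HIT]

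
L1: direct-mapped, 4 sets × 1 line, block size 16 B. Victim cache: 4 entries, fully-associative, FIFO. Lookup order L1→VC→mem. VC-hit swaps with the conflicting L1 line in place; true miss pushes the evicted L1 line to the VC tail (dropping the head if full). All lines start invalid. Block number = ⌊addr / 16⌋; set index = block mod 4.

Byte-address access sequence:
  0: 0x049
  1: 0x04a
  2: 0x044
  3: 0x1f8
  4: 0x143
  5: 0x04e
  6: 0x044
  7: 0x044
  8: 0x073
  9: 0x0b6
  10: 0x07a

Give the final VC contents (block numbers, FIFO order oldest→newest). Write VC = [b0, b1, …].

VC = [20, 31, 11]

  [0] addr=0x49 blk=4 s=0: MISS | VC []
  [1] addr=0x4a blk=4 s=0: L1-HIT | VC []
  [2] addr=0x44 blk=4 s=0: L1-HIT | VC []
  [3] addr=0x1f8 blk=31 s=3: MISS | VC []
  [4] addr=0x143 blk=20 s=0: MISS | VC [4]
  [5] addr=0x4e blk=4 s=0: VC-HIT | VC [20]
  [6] addr=0x44 blk=4 s=0: L1-HIT | VC [20]
  [7] addr=0x44 blk=4 s=0: L1-HIT | VC [20]
  [8] addr=0x73 blk=7 s=3: MISS | VC [20, 31]
  [9] addr=0xb6 blk=11 s=3: MISS | VC [20, 31, 7]
  [10] addr=0x7a blk=7 s=3: VC-HIT | VC [20, 31, 11]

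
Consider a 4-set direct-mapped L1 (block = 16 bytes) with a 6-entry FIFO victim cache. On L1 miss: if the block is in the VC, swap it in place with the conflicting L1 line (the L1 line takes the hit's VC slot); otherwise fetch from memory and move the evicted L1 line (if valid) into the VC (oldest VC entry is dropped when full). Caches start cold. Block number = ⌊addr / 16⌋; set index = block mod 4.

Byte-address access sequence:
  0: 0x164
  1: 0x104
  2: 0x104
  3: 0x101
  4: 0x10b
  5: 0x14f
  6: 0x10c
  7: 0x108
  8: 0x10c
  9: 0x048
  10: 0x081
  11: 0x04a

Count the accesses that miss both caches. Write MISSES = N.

  [0] addr=0x164 blk=22 s=2: MISS | VC []
  [1] addr=0x104 blk=16 s=0: MISS | VC []
  [2] addr=0x104 blk=16 s=0: L1-HIT | VC []
  [3] addr=0x101 blk=16 s=0: L1-HIT | VC []
  [4] addr=0x10b blk=16 s=0: L1-HIT | VC []
  [5] addr=0x14f blk=20 s=0: MISS | VC [16]
  [6] addr=0x10c blk=16 s=0: VC-HIT | VC [20]
  [7] addr=0x108 blk=16 s=0: L1-HIT | VC [20]
  [8] addr=0x10c blk=16 s=0: L1-HIT | VC [20]
  [9] addr=0x48 blk=4 s=0: MISS | VC [20, 16]
  [10] addr=0x81 blk=8 s=0: MISS | VC [20, 16, 4]
  [11] addr=0x4a blk=4 s=0: VC-HIT | VC [20, 16, 8]

MISSES = 5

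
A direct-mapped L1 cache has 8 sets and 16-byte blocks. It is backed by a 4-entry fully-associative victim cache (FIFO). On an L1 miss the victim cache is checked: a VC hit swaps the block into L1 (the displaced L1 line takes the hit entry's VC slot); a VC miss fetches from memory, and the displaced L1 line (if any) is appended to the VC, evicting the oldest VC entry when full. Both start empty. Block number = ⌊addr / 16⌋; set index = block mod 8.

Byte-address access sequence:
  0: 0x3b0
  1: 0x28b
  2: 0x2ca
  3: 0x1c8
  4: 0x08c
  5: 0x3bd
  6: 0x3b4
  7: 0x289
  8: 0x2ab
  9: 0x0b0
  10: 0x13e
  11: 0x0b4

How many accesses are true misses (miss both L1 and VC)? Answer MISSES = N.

MISSES = 8

0: 0x3b0 (blk 59, set 3) → MISS  vc=[]
1: 0x28b (blk 40, set 0) → MISS  vc=[]
2: 0x2ca (blk 44, set 4) → MISS  vc=[]
3: 0x1c8 (blk 28, set 4) → MISS  vc=[44]
4: 0x8c (blk 8, set 0) → MISS  vc=[44, 40]
5: 0x3bd (blk 59, set 3) → L1-HIT  vc=[44, 40]
6: 0x3b4 (blk 59, set 3) → L1-HIT  vc=[44, 40]
7: 0x289 (blk 40, set 0) → VC-HIT  vc=[44, 8]
8: 0x2ab (blk 42, set 2) → MISS  vc=[44, 8]
9: 0xb0 (blk 11, set 3) → MISS  vc=[44, 8, 59]
10: 0x13e (blk 19, set 3) → MISS  vc=[44, 8, 59, 11]
11: 0xb4 (blk 11, set 3) → VC-HIT  vc=[44, 8, 59, 19]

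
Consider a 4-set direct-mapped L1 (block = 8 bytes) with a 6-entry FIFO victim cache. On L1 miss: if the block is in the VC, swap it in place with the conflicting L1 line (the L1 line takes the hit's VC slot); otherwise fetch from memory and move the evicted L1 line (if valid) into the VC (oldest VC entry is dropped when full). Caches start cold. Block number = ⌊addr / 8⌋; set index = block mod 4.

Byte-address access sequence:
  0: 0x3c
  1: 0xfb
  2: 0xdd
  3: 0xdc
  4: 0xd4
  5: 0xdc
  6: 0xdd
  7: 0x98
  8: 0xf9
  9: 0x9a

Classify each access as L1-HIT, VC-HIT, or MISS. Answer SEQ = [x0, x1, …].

SEQ = [MISS, MISS, MISS, L1-HIT, MISS, L1-HIT, L1-HIT, MISS, VC-HIT, VC-HIT]

0: 0x3c (blk 7, set 3) → MISS  vc=[]
1: 0xfb (blk 31, set 3) → MISS  vc=[7]
2: 0xdd (blk 27, set 3) → MISS  vc=[7, 31]
3: 0xdc (blk 27, set 3) → L1-HIT  vc=[7, 31]
4: 0xd4 (blk 26, set 2) → MISS  vc=[7, 31]
5: 0xdc (blk 27, set 3) → L1-HIT  vc=[7, 31]
6: 0xdd (blk 27, set 3) → L1-HIT  vc=[7, 31]
7: 0x98 (blk 19, set 3) → MISS  vc=[7, 31, 27]
8: 0xf9 (blk 31, set 3) → VC-HIT  vc=[7, 19, 27]
9: 0x9a (blk 19, set 3) → VC-HIT  vc=[7, 31, 27]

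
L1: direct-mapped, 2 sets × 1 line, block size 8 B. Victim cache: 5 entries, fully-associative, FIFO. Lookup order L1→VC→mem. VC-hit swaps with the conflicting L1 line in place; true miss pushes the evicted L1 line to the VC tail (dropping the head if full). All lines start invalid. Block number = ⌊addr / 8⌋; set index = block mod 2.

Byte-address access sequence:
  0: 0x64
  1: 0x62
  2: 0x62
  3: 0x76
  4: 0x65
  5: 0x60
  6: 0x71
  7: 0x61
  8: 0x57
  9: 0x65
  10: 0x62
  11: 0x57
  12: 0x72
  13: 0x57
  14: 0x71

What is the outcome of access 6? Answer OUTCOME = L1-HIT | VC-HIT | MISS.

0: 0x64 (blk 12, set 0) → MISS  vc=[]
1: 0x62 (blk 12, set 0) → L1-HIT  vc=[]
2: 0x62 (blk 12, set 0) → L1-HIT  vc=[]
3: 0x76 (blk 14, set 0) → MISS  vc=[12]
4: 0x65 (blk 12, set 0) → VC-HIT  vc=[14]
5: 0x60 (blk 12, set 0) → L1-HIT  vc=[14]
6: 0x71 (blk 14, set 0) → VC-HIT  vc=[12]
7: 0x61 (blk 12, set 0) → VC-HIT  vc=[14]
8: 0x57 (blk 10, set 0) → MISS  vc=[14, 12]
9: 0x65 (blk 12, set 0) → VC-HIT  vc=[14, 10]
10: 0x62 (blk 12, set 0) → L1-HIT  vc=[14, 10]
11: 0x57 (blk 10, set 0) → VC-HIT  vc=[14, 12]
12: 0x72 (blk 14, set 0) → VC-HIT  vc=[10, 12]
13: 0x57 (blk 10, set 0) → VC-HIT  vc=[14, 12]
14: 0x71 (blk 14, set 0) → VC-HIT  vc=[10, 12]

OUTCOME = VC-HIT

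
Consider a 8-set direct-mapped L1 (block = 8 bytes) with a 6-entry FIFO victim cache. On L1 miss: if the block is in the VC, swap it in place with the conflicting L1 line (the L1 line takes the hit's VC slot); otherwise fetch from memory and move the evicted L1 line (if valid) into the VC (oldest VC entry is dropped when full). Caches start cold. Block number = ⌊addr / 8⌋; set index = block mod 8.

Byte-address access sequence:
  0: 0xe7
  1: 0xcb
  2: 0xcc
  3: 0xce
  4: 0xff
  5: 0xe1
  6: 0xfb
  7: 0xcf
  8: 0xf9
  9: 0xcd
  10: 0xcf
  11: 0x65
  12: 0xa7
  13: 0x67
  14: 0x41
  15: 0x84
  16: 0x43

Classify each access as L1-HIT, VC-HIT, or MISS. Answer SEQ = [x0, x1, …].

  [0] addr=0xe7 blk=28 s=4: MISS | VC []
  [1] addr=0xcb blk=25 s=1: MISS | VC []
  [2] addr=0xcc blk=25 s=1: L1-HIT | VC []
  [3] addr=0xce blk=25 s=1: L1-HIT | VC []
  [4] addr=0xff blk=31 s=7: MISS | VC []
  [5] addr=0xe1 blk=28 s=4: L1-HIT | VC []
  [6] addr=0xfb blk=31 s=7: L1-HIT | VC []
  [7] addr=0xcf blk=25 s=1: L1-HIT | VC []
  [8] addr=0xf9 blk=31 s=7: L1-HIT | VC []
  [9] addr=0xcd blk=25 s=1: L1-HIT | VC []
  [10] addr=0xcf blk=25 s=1: L1-HIT | VC []
  [11] addr=0x65 blk=12 s=4: MISS | VC [28]
  [12] addr=0xa7 blk=20 s=4: MISS | VC [28, 12]
  [13] addr=0x67 blk=12 s=4: VC-HIT | VC [28, 20]
  [14] addr=0x41 blk=8 s=0: MISS | VC [28, 20]
  [15] addr=0x84 blk=16 s=0: MISS | VC [28, 20, 8]
  [16] addr=0x43 blk=8 s=0: VC-HIT | VC [28, 20, 16]

SEQ = [MISS, MISS, L1-HIT, L1-HIT, MISS, L1-HIT, L1-HIT, L1-HIT, L1-HIT, L1-HIT, L1-HIT, MISS, MISS, VC-HIT, MISS, MISS, VC-HIT]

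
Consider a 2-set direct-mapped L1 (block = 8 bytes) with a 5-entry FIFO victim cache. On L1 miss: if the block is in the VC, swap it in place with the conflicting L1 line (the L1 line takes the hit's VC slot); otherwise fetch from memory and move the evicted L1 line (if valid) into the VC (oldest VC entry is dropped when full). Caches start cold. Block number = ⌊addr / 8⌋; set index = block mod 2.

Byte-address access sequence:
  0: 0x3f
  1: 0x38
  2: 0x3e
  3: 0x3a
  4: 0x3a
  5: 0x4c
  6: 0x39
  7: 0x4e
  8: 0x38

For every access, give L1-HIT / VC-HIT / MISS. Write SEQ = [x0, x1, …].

#0 0x3f→b7/s1 MISS; vc=[]
#1 0x38→b7/s1 L1-HIT; vc=[]
#2 0x3e→b7/s1 L1-HIT; vc=[]
#3 0x3a→b7/s1 L1-HIT; vc=[]
#4 0x3a→b7/s1 L1-HIT; vc=[]
#5 0x4c→b9/s1 MISS; vc=[7]
#6 0x39→b7/s1 VC-HIT; vc=[9]
#7 0x4e→b9/s1 VC-HIT; vc=[7]
#8 0x38→b7/s1 VC-HIT; vc=[9]

SEQ = [MISS, L1-HIT, L1-HIT, L1-HIT, L1-HIT, MISS, VC-HIT, VC-HIT, VC-HIT]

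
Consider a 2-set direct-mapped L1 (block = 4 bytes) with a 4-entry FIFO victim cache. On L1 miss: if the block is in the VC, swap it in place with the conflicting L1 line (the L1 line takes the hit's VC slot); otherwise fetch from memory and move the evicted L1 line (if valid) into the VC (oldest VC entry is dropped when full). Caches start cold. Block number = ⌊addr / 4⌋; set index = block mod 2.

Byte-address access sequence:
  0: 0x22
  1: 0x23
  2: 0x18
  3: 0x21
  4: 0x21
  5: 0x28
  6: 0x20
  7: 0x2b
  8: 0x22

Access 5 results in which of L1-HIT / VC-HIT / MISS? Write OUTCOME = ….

OUTCOME = MISS

#0 0x22→b8/s0 MISS; vc=[]
#1 0x23→b8/s0 L1-HIT; vc=[]
#2 0x18→b6/s0 MISS; vc=[8]
#3 0x21→b8/s0 VC-HIT; vc=[6]
#4 0x21→b8/s0 L1-HIT; vc=[6]
#5 0x28→b10/s0 MISS; vc=[6,8]
#6 0x20→b8/s0 VC-HIT; vc=[6,10]
#7 0x2b→b10/s0 VC-HIT; vc=[6,8]
#8 0x22→b8/s0 VC-HIT; vc=[6,10]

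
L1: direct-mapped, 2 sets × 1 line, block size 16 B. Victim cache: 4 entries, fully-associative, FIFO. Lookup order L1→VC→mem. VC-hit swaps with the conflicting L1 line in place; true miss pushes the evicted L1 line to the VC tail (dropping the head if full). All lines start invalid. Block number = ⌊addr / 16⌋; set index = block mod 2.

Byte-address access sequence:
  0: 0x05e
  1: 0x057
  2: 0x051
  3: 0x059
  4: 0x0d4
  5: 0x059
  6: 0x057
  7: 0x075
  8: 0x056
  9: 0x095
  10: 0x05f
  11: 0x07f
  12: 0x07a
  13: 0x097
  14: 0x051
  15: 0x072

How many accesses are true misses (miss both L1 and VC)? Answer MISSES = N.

0: 0x5e (blk 5, set 1) → MISS  vc=[]
1: 0x57 (blk 5, set 1) → L1-HIT  vc=[]
2: 0x51 (blk 5, set 1) → L1-HIT  vc=[]
3: 0x59 (blk 5, set 1) → L1-HIT  vc=[]
4: 0xd4 (blk 13, set 1) → MISS  vc=[5]
5: 0x59 (blk 5, set 1) → VC-HIT  vc=[13]
6: 0x57 (blk 5, set 1) → L1-HIT  vc=[13]
7: 0x75 (blk 7, set 1) → MISS  vc=[13, 5]
8: 0x56 (blk 5, set 1) → VC-HIT  vc=[13, 7]
9: 0x95 (blk 9, set 1) → MISS  vc=[13, 7, 5]
10: 0x5f (blk 5, set 1) → VC-HIT  vc=[13, 7, 9]
11: 0x7f (blk 7, set 1) → VC-HIT  vc=[13, 5, 9]
12: 0x7a (blk 7, set 1) → L1-HIT  vc=[13, 5, 9]
13: 0x97 (blk 9, set 1) → VC-HIT  vc=[13, 5, 7]
14: 0x51 (blk 5, set 1) → VC-HIT  vc=[13, 9, 7]
15: 0x72 (blk 7, set 1) → VC-HIT  vc=[13, 9, 5]

MISSES = 4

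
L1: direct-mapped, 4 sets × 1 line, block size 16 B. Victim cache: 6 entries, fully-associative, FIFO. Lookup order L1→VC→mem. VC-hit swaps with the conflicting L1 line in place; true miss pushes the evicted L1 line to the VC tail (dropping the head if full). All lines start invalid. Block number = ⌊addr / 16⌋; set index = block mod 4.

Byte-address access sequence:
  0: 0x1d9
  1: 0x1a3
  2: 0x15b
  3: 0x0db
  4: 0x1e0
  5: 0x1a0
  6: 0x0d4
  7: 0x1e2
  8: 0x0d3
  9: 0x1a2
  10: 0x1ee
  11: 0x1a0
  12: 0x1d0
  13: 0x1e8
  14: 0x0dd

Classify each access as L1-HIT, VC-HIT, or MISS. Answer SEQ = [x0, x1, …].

SEQ = [MISS, MISS, MISS, MISS, MISS, VC-HIT, L1-HIT, VC-HIT, L1-HIT, VC-HIT, VC-HIT, VC-HIT, VC-HIT, VC-HIT, VC-HIT]

#0 0x1d9→b29/s1 MISS; vc=[]
#1 0x1a3→b26/s2 MISS; vc=[]
#2 0x15b→b21/s1 MISS; vc=[29]
#3 0xdb→b13/s1 MISS; vc=[29,21]
#4 0x1e0→b30/s2 MISS; vc=[29,21,26]
#5 0x1a0→b26/s2 VC-HIT; vc=[29,21,30]
#6 0xd4→b13/s1 L1-HIT; vc=[29,21,30]
#7 0x1e2→b30/s2 VC-HIT; vc=[29,21,26]
#8 0xd3→b13/s1 L1-HIT; vc=[29,21,26]
#9 0x1a2→b26/s2 VC-HIT; vc=[29,21,30]
#10 0x1ee→b30/s2 VC-HIT; vc=[29,21,26]
#11 0x1a0→b26/s2 VC-HIT; vc=[29,21,30]
#12 0x1d0→b29/s1 VC-HIT; vc=[13,21,30]
#13 0x1e8→b30/s2 VC-HIT; vc=[13,21,26]
#14 0xdd→b13/s1 VC-HIT; vc=[29,21,26]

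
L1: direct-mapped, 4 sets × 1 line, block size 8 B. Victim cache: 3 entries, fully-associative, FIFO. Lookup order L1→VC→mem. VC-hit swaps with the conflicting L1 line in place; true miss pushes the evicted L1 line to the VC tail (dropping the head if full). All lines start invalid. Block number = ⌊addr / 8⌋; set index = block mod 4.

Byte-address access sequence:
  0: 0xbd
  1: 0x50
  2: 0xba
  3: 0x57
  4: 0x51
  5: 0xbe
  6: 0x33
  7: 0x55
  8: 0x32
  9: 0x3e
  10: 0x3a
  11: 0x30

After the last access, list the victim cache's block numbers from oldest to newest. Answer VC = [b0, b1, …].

  [0] addr=0xbd blk=23 s=3: MISS | VC []
  [1] addr=0x50 blk=10 s=2: MISS | VC []
  [2] addr=0xba blk=23 s=3: L1-HIT | VC []
  [3] addr=0x57 blk=10 s=2: L1-HIT | VC []
  [4] addr=0x51 blk=10 s=2: L1-HIT | VC []
  [5] addr=0xbe blk=23 s=3: L1-HIT | VC []
  [6] addr=0x33 blk=6 s=2: MISS | VC [10]
  [7] addr=0x55 blk=10 s=2: VC-HIT | VC [6]
  [8] addr=0x32 blk=6 s=2: VC-HIT | VC [10]
  [9] addr=0x3e blk=7 s=3: MISS | VC [10, 23]
  [10] addr=0x3a blk=7 s=3: L1-HIT | VC [10, 23]
  [11] addr=0x30 blk=6 s=2: L1-HIT | VC [10, 23]

VC = [10, 23]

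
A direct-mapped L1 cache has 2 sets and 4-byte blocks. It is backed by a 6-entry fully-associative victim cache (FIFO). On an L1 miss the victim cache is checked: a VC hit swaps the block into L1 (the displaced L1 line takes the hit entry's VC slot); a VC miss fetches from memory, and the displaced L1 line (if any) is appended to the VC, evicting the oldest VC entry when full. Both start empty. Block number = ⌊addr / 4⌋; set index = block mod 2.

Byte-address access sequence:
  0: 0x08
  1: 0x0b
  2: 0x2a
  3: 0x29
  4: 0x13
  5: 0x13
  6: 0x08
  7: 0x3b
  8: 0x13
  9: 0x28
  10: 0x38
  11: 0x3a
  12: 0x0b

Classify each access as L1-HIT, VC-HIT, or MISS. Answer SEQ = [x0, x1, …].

SEQ = [MISS, L1-HIT, MISS, L1-HIT, MISS, L1-HIT, VC-HIT, MISS, VC-HIT, VC-HIT, VC-HIT, L1-HIT, VC-HIT]

  [0] addr=0x8 blk=2 s=0: MISS | VC []
  [1] addr=0xb blk=2 s=0: L1-HIT | VC []
  [2] addr=0x2a blk=10 s=0: MISS | VC [2]
  [3] addr=0x29 blk=10 s=0: L1-HIT | VC [2]
  [4] addr=0x13 blk=4 s=0: MISS | VC [2, 10]
  [5] addr=0x13 blk=4 s=0: L1-HIT | VC [2, 10]
  [6] addr=0x8 blk=2 s=0: VC-HIT | VC [4, 10]
  [7] addr=0x3b blk=14 s=0: MISS | VC [4, 10, 2]
  [8] addr=0x13 blk=4 s=0: VC-HIT | VC [14, 10, 2]
  [9] addr=0x28 blk=10 s=0: VC-HIT | VC [14, 4, 2]
  [10] addr=0x38 blk=14 s=0: VC-HIT | VC [10, 4, 2]
  [11] addr=0x3a blk=14 s=0: L1-HIT | VC [10, 4, 2]
  [12] addr=0xb blk=2 s=0: VC-HIT | VC [10, 4, 14]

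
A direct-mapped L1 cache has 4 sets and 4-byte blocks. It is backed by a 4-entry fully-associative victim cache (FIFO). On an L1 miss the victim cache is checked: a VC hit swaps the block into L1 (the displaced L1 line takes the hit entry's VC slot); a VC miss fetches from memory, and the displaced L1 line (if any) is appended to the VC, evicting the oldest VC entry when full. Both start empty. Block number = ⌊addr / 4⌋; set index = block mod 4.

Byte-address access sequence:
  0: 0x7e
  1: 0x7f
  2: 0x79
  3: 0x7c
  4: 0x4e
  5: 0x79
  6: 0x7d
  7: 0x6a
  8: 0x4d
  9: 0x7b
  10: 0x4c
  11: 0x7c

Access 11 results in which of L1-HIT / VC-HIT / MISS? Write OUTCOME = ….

OUTCOME = VC-HIT

0: 0x7e (blk 31, set 3) → MISS  vc=[]
1: 0x7f (blk 31, set 3) → L1-HIT  vc=[]
2: 0x79 (blk 30, set 2) → MISS  vc=[]
3: 0x7c (blk 31, set 3) → L1-HIT  vc=[]
4: 0x4e (blk 19, set 3) → MISS  vc=[31]
5: 0x79 (blk 30, set 2) → L1-HIT  vc=[31]
6: 0x7d (blk 31, set 3) → VC-HIT  vc=[19]
7: 0x6a (blk 26, set 2) → MISS  vc=[19, 30]
8: 0x4d (blk 19, set 3) → VC-HIT  vc=[31, 30]
9: 0x7b (blk 30, set 2) → VC-HIT  vc=[31, 26]
10: 0x4c (blk 19, set 3) → L1-HIT  vc=[31, 26]
11: 0x7c (blk 31, set 3) → VC-HIT  vc=[19, 26]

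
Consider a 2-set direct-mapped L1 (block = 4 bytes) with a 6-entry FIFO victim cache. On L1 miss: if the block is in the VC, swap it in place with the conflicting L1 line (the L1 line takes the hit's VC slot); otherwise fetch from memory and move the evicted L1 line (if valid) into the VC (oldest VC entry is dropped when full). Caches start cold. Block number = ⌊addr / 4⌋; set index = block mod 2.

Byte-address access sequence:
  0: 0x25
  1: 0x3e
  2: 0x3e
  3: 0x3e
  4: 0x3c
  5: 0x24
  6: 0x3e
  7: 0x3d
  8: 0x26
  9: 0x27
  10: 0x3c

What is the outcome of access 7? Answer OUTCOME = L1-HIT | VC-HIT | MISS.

OUTCOME = L1-HIT

  [0] addr=0x25 blk=9 s=1: MISS | VC []
  [1] addr=0x3e blk=15 s=1: MISS | VC [9]
  [2] addr=0x3e blk=15 s=1: L1-HIT | VC [9]
  [3] addr=0x3e blk=15 s=1: L1-HIT | VC [9]
  [4] addr=0x3c blk=15 s=1: L1-HIT | VC [9]
  [5] addr=0x24 blk=9 s=1: VC-HIT | VC [15]
  [6] addr=0x3e blk=15 s=1: VC-HIT | VC [9]
  [7] addr=0x3d blk=15 s=1: L1-HIT | VC [9]
  [8] addr=0x26 blk=9 s=1: VC-HIT | VC [15]
  [9] addr=0x27 blk=9 s=1: L1-HIT | VC [15]
  [10] addr=0x3c blk=15 s=1: VC-HIT | VC [9]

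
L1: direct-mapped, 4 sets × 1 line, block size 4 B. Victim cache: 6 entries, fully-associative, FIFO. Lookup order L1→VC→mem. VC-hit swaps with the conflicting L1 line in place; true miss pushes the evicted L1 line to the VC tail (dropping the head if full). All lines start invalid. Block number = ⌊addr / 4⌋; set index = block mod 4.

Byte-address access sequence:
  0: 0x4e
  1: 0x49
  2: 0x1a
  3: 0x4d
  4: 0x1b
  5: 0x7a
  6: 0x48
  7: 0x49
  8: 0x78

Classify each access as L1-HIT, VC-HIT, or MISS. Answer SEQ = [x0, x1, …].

SEQ = [MISS, MISS, MISS, L1-HIT, L1-HIT, MISS, VC-HIT, L1-HIT, VC-HIT]

#0 0x4e→b19/s3 MISS; vc=[]
#1 0x49→b18/s2 MISS; vc=[]
#2 0x1a→b6/s2 MISS; vc=[18]
#3 0x4d→b19/s3 L1-HIT; vc=[18]
#4 0x1b→b6/s2 L1-HIT; vc=[18]
#5 0x7a→b30/s2 MISS; vc=[18,6]
#6 0x48→b18/s2 VC-HIT; vc=[30,6]
#7 0x49→b18/s2 L1-HIT; vc=[30,6]
#8 0x78→b30/s2 VC-HIT; vc=[18,6]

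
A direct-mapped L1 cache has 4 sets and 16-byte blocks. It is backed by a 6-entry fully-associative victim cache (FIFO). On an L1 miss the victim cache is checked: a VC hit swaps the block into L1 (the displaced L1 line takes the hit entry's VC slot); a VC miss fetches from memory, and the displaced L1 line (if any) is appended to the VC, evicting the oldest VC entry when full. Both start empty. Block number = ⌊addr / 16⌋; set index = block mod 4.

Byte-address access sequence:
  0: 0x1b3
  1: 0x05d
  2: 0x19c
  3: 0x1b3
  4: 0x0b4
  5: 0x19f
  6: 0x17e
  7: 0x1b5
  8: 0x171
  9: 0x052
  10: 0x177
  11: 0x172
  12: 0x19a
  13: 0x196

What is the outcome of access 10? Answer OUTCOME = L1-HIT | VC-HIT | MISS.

OUTCOME = L1-HIT

0: 0x1b3 (blk 27, set 3) → MISS  vc=[]
1: 0x5d (blk 5, set 1) → MISS  vc=[]
2: 0x19c (blk 25, set 1) → MISS  vc=[5]
3: 0x1b3 (blk 27, set 3) → L1-HIT  vc=[5]
4: 0xb4 (blk 11, set 3) → MISS  vc=[5, 27]
5: 0x19f (blk 25, set 1) → L1-HIT  vc=[5, 27]
6: 0x17e (blk 23, set 3) → MISS  vc=[5, 27, 11]
7: 0x1b5 (blk 27, set 3) → VC-HIT  vc=[5, 23, 11]
8: 0x171 (blk 23, set 3) → VC-HIT  vc=[5, 27, 11]
9: 0x52 (blk 5, set 1) → VC-HIT  vc=[25, 27, 11]
10: 0x177 (blk 23, set 3) → L1-HIT  vc=[25, 27, 11]
11: 0x172 (blk 23, set 3) → L1-HIT  vc=[25, 27, 11]
12: 0x19a (blk 25, set 1) → VC-HIT  vc=[5, 27, 11]
13: 0x196 (blk 25, set 1) → L1-HIT  vc=[5, 27, 11]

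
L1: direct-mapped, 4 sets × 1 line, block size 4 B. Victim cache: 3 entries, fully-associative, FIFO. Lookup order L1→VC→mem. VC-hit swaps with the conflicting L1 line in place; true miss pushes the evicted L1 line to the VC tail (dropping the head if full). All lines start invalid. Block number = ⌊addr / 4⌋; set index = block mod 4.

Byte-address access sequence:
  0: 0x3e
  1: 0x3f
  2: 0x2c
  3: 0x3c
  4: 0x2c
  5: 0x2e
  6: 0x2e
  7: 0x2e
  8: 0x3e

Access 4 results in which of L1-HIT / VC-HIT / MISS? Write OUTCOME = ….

0: 0x3e (blk 15, set 3) → MISS  vc=[]
1: 0x3f (blk 15, set 3) → L1-HIT  vc=[]
2: 0x2c (blk 11, set 3) → MISS  vc=[15]
3: 0x3c (blk 15, set 3) → VC-HIT  vc=[11]
4: 0x2c (blk 11, set 3) → VC-HIT  vc=[15]
5: 0x2e (blk 11, set 3) → L1-HIT  vc=[15]
6: 0x2e (blk 11, set 3) → L1-HIT  vc=[15]
7: 0x2e (blk 11, set 3) → L1-HIT  vc=[15]
8: 0x3e (blk 15, set 3) → VC-HIT  vc=[11]

OUTCOME = VC-HIT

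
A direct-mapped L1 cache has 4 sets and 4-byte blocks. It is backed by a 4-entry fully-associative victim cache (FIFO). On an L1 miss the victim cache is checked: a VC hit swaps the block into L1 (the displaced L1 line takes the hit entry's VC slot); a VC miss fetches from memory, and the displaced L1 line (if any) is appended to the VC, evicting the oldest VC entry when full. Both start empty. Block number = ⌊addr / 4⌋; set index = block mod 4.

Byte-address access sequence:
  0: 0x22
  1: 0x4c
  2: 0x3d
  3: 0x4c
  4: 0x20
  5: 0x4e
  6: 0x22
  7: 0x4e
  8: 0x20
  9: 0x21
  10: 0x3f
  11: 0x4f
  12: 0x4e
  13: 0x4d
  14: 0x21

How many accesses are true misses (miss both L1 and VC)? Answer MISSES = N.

MISSES = 3

#0 0x22→b8/s0 MISS; vc=[]
#1 0x4c→b19/s3 MISS; vc=[]
#2 0x3d→b15/s3 MISS; vc=[19]
#3 0x4c→b19/s3 VC-HIT; vc=[15]
#4 0x20→b8/s0 L1-HIT; vc=[15]
#5 0x4e→b19/s3 L1-HIT; vc=[15]
#6 0x22→b8/s0 L1-HIT; vc=[15]
#7 0x4e→b19/s3 L1-HIT; vc=[15]
#8 0x20→b8/s0 L1-HIT; vc=[15]
#9 0x21→b8/s0 L1-HIT; vc=[15]
#10 0x3f→b15/s3 VC-HIT; vc=[19]
#11 0x4f→b19/s3 VC-HIT; vc=[15]
#12 0x4e→b19/s3 L1-HIT; vc=[15]
#13 0x4d→b19/s3 L1-HIT; vc=[15]
#14 0x21→b8/s0 L1-HIT; vc=[15]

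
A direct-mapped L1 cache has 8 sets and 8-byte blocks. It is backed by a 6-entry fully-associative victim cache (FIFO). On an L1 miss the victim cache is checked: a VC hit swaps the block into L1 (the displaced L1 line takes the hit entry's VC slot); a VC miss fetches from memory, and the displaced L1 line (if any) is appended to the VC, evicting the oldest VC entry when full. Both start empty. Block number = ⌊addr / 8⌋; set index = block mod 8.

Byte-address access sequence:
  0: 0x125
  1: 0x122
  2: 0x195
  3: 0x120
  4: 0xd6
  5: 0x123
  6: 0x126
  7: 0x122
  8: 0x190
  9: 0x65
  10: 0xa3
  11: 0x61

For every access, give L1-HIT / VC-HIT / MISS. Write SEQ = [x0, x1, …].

SEQ = [MISS, L1-HIT, MISS, L1-HIT, MISS, L1-HIT, L1-HIT, L1-HIT, VC-HIT, MISS, MISS, VC-HIT]

0: 0x125 (blk 36, set 4) → MISS  vc=[]
1: 0x122 (blk 36, set 4) → L1-HIT  vc=[]
2: 0x195 (blk 50, set 2) → MISS  vc=[]
3: 0x120 (blk 36, set 4) → L1-HIT  vc=[]
4: 0xd6 (blk 26, set 2) → MISS  vc=[50]
5: 0x123 (blk 36, set 4) → L1-HIT  vc=[50]
6: 0x126 (blk 36, set 4) → L1-HIT  vc=[50]
7: 0x122 (blk 36, set 4) → L1-HIT  vc=[50]
8: 0x190 (blk 50, set 2) → VC-HIT  vc=[26]
9: 0x65 (blk 12, set 4) → MISS  vc=[26, 36]
10: 0xa3 (blk 20, set 4) → MISS  vc=[26, 36, 12]
11: 0x61 (blk 12, set 4) → VC-HIT  vc=[26, 36, 20]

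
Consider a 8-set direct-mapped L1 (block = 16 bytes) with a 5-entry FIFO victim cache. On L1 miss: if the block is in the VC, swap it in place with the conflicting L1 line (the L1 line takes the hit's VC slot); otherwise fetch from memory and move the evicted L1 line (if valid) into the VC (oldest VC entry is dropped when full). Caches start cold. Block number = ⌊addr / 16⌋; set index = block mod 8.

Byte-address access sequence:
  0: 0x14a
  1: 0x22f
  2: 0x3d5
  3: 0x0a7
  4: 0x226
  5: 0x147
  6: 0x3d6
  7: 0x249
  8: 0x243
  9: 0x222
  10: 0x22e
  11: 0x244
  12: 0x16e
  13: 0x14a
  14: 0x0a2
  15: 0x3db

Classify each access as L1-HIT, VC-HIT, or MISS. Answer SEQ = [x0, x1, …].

  [0] addr=0x14a blk=20 s=4: MISS | VC []
  [1] addr=0x22f blk=34 s=2: MISS | VC []
  [2] addr=0x3d5 blk=61 s=5: MISS | VC []
  [3] addr=0xa7 blk=10 s=2: MISS | VC [34]
  [4] addr=0x226 blk=34 s=2: VC-HIT | VC [10]
  [5] addr=0x147 blk=20 s=4: L1-HIT | VC [10]
  [6] addr=0x3d6 blk=61 s=5: L1-HIT | VC [10]
  [7] addr=0x249 blk=36 s=4: MISS | VC [10, 20]
  [8] addr=0x243 blk=36 s=4: L1-HIT | VC [10, 20]
  [9] addr=0x222 blk=34 s=2: L1-HIT | VC [10, 20]
  [10] addr=0x22e blk=34 s=2: L1-HIT | VC [10, 20]
  [11] addr=0x244 blk=36 s=4: L1-HIT | VC [10, 20]
  [12] addr=0x16e blk=22 s=6: MISS | VC [10, 20]
  [13] addr=0x14a blk=20 s=4: VC-HIT | VC [10, 36]
  [14] addr=0xa2 blk=10 s=2: VC-HIT | VC [34, 36]
  [15] addr=0x3db blk=61 s=5: L1-HIT | VC [34, 36]

SEQ = [MISS, MISS, MISS, MISS, VC-HIT, L1-HIT, L1-HIT, MISS, L1-HIT, L1-HIT, L1-HIT, L1-HIT, MISS, VC-HIT, VC-HIT, L1-HIT]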